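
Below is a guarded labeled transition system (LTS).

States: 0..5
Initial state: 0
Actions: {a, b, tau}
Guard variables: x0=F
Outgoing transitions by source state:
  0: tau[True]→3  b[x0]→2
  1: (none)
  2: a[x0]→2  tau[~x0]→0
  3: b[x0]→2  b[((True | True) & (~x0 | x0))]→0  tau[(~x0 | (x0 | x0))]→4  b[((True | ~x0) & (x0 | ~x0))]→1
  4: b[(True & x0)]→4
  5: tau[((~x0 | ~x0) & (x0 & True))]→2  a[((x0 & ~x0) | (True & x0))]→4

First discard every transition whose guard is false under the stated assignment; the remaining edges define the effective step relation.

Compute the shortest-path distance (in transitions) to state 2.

Answer: UNREACHABLE

Trace:
BFS to 2:
  L0 = {0}
  L1 = {3}
  L2 = {1,4}
2 never appears.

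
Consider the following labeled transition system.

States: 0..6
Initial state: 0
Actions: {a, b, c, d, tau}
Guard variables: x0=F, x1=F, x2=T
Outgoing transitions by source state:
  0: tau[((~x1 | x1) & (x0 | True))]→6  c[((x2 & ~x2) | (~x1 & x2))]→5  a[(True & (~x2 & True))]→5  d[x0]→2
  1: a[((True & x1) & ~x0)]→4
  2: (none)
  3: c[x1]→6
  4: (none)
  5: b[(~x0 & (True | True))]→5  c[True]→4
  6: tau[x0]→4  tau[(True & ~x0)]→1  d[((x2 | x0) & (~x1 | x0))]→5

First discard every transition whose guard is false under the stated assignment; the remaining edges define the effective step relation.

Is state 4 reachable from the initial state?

After dropping false guards: 6 live edges.
L0 = {0}
L1 = {5,6}  now seen {0,5,6}
L2 = {1,4}  now seen {0,1,4,5,6}
Reachable = {0,1,4,5,6}
Path to 4: c·c

Answer: REACHABLE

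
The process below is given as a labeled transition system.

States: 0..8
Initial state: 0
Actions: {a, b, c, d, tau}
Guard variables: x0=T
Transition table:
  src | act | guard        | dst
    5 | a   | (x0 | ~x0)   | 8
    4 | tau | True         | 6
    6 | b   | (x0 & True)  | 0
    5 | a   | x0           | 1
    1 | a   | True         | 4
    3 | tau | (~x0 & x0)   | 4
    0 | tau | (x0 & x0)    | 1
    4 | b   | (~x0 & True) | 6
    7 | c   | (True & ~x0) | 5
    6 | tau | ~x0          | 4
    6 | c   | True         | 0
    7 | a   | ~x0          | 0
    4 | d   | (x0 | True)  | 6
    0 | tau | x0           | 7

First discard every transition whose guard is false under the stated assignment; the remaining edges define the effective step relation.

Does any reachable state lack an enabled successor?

R = {0,1,4,6,7}
  0: tau→1  tau→7  [deg 2]
  1: a→4  [deg 1]
  4: d→6  tau→6  [deg 2]
  6: b→0  c→0  [deg 2]
  7: ∅  [deadlock]
Path to 7: tau

Answer: DEADLOCK at state 7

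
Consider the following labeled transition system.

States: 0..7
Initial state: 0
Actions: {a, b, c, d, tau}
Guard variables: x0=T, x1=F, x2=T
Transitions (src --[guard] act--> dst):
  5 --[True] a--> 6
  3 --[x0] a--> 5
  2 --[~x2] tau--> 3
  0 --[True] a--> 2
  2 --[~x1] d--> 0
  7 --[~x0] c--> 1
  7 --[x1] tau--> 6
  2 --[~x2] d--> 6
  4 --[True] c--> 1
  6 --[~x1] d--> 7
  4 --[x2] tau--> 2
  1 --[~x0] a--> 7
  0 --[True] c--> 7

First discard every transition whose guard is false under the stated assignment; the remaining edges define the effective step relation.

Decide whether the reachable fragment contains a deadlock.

Reach set: {0,2,7}
  0: a→2  c→7  [2 out]
  2: d→0  [1 out]
  7: ∅  [no exit]
witness 7: c

Answer: DEADLOCK at state 7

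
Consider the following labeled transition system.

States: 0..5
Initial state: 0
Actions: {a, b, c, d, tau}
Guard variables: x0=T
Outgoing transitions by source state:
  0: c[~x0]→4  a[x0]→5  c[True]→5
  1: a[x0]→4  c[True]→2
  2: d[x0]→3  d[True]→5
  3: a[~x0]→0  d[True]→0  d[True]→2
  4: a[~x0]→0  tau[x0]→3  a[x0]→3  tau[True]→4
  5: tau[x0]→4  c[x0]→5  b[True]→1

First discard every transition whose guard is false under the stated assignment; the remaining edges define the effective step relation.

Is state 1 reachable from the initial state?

Answer: REACHABLE

Trace:
14 transition(s) survive guard evaluation.
Layer 0: {0}
Layer 1: {5}  now seen {0,5}
Layer 2: {1,4}  now seen {0,1,4,5}
Layer 3: {2,3}  now seen {0,1,2,3,4,5}
Reach set: {0,1,2,3,4,5}
trace reaching 1: a·b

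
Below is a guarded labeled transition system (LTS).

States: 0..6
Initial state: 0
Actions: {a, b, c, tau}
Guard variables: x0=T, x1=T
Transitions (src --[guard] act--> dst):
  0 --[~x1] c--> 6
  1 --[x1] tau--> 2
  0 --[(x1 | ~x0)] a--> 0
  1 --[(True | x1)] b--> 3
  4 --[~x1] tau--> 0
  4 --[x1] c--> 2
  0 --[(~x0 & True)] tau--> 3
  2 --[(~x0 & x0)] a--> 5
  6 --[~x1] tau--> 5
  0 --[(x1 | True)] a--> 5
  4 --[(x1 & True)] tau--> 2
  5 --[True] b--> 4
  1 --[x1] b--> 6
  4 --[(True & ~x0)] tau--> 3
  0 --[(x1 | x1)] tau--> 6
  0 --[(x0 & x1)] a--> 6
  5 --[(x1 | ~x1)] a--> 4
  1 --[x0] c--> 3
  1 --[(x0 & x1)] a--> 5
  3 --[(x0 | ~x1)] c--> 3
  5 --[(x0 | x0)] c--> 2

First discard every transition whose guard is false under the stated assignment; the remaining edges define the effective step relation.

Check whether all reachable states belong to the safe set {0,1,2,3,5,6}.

Safe = {0,1,2,3,5,6}
Reachable = {0,2,4,5,6}
  0: safe
  2: safe
  4: ✗ unsafe
  5: safe
  6: safe
witness against invariant: a·b → 4

Answer: INVARIANT VIOLATED at state 4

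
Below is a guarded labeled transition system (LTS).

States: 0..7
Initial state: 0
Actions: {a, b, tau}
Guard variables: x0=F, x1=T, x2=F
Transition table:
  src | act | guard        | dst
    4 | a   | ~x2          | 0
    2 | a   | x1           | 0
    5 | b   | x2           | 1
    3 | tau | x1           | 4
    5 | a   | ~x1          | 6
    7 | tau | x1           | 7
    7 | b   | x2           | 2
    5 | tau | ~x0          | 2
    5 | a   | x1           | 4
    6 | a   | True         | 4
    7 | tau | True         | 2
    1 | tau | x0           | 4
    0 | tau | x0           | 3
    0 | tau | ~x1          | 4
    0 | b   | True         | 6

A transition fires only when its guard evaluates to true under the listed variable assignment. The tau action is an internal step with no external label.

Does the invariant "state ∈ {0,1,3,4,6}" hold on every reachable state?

Answer: INVARIANT HOLDS

Trace:
Safe = {0,1,3,4,6}
Reach set: {0,4,6}
  0: ok
  4: ok
  6: ok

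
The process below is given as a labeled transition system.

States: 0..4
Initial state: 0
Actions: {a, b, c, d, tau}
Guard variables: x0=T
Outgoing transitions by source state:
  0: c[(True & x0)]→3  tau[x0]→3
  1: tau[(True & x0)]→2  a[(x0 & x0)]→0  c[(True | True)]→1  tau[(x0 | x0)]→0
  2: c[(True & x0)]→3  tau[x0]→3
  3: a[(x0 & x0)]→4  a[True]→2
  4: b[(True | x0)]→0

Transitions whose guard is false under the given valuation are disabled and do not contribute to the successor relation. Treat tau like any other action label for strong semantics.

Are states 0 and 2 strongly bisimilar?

Compute ~ classes (split until stable):
  P[0] = {{0,1,2,3,4}}
  P[1] = {{0,2},{1},{3},{4}}
stable after 2 split(s): 4 block(s)
[0]={0,2}  [2]={0,2}

Answer: BISIMILAR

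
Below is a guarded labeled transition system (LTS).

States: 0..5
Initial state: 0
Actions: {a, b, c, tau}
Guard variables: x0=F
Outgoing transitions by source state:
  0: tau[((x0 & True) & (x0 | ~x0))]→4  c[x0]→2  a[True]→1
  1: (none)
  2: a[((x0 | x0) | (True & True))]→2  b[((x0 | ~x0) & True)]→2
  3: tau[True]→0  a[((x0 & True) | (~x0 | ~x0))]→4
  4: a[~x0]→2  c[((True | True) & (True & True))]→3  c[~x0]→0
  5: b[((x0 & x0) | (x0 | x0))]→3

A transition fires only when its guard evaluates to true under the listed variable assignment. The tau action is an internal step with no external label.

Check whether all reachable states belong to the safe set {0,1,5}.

Answer: INVARIANT HOLDS

Analysis:
Safe = {0,1,5}
Reachable = {0,1}
  0: safe
  1: safe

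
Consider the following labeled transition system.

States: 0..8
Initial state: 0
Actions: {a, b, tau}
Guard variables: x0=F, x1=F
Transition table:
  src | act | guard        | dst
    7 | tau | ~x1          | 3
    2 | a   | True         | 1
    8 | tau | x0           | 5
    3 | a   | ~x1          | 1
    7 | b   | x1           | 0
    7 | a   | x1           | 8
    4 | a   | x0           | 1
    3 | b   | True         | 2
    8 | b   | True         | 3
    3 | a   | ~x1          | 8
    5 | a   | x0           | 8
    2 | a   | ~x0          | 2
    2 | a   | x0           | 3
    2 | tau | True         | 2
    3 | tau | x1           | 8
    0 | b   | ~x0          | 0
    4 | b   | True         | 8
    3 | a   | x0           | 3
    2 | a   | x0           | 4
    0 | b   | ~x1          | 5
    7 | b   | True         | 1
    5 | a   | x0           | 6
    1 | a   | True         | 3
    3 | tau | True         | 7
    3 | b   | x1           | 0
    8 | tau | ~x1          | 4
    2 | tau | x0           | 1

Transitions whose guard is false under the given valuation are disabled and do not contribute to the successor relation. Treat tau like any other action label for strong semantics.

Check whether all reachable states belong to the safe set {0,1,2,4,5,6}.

Safe = {0,1,2,4,5,6}
R = {0,5}
  0: ✓
  5: ✓

Answer: INVARIANT HOLDS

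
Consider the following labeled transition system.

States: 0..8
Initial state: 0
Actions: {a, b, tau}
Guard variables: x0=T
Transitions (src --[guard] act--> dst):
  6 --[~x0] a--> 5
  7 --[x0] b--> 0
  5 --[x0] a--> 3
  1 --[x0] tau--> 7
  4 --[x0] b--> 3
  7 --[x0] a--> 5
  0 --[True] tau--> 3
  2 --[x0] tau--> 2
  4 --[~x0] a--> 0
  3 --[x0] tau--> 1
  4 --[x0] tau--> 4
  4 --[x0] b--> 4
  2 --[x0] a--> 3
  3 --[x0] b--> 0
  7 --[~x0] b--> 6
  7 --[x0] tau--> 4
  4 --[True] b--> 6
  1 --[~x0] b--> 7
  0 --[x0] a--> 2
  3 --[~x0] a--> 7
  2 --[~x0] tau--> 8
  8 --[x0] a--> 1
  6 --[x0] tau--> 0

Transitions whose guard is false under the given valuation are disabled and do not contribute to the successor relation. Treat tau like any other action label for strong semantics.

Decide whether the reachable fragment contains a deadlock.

Answer: DEADLOCK-FREE

Working:
Reach set: {0,1,2,3,4,5,6,7}
  0: a→2  tau→3  [2 out]
  1: tau→7  [1 out]
  2: a→3  tau→2  [2 out]
  3: b→0  tau→1  [2 out]
  4: b→3  b→4  b→6  tau→4  [4 out]
  5: a→3  [1 out]
  6: tau→0  [1 out]
  7: a→5  b→0  tau→4  [3 out]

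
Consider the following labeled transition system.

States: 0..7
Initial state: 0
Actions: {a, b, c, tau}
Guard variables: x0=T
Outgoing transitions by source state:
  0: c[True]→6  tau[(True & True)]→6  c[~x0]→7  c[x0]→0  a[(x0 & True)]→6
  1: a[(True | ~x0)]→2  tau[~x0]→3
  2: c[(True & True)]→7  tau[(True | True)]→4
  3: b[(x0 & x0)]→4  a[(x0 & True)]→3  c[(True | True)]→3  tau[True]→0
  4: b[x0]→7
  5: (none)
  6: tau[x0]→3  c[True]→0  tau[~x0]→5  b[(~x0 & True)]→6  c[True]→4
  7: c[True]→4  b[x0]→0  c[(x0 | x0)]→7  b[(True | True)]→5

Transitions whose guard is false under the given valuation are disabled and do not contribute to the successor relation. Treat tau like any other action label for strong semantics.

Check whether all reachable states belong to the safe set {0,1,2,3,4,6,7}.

Allowed set {0,1,2,3,4,6,7}
Reach set: {0,3,4,5,6,7}
  0: ok
  3: ok
  4: ok
  5: ✗ unsafe
  6: ok
  7: ok
reach 5 via c·c·b·b — violates

Answer: INVARIANT VIOLATED at state 5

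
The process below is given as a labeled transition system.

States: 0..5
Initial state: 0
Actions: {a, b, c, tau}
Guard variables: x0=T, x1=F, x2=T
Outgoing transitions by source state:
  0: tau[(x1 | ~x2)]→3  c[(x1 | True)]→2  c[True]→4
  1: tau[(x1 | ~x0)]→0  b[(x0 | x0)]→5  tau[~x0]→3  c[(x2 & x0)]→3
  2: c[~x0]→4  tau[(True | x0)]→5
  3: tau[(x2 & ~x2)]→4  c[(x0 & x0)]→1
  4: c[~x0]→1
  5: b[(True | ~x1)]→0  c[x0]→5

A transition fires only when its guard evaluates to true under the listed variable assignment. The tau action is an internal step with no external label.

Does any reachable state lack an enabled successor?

Reach set: {0,2,4,5}
  0: c→2  c→4  [deg 2]
  2: tau→5  [deg 1]
  4: ∅  [STUCK]
  5: b→0  c→5  [deg 2]
witness 4: c

Answer: DEADLOCK at state 4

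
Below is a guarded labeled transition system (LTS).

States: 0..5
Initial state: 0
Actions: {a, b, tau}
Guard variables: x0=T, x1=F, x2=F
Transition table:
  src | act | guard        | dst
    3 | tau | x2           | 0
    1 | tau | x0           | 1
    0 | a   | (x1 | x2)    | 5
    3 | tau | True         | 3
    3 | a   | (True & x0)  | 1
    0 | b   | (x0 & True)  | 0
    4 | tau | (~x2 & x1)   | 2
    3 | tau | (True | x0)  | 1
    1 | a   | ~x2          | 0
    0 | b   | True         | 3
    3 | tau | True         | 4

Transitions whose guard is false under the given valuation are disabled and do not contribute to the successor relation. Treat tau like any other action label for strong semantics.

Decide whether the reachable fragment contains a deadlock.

Reachable = {0,1,3,4}
  0: b→0  b→3  [deg 2]
  1: a→0  tau→1  [deg 2]
  3: a→1  tau→1  tau→3  tau→4  [deg 4]
  4: ∅  [deadlock]
trace reaching 4: b·tau

Answer: DEADLOCK at state 4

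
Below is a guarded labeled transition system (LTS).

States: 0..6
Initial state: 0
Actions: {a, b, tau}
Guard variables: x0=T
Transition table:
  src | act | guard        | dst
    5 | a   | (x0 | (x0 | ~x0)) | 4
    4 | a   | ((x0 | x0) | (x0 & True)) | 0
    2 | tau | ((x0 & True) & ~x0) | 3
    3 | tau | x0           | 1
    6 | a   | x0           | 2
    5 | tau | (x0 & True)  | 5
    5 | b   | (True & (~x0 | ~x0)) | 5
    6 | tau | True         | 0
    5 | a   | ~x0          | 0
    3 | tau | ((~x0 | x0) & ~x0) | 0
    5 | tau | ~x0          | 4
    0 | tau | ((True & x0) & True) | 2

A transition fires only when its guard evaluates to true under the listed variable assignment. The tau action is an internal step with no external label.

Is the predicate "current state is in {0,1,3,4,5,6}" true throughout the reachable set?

Allowed set {0,1,3,4,5,6}
R = {0,2}
  0: ✓
  2: ✗ unsafe
witness against invariant: tau → 2

Answer: INVARIANT VIOLATED at state 2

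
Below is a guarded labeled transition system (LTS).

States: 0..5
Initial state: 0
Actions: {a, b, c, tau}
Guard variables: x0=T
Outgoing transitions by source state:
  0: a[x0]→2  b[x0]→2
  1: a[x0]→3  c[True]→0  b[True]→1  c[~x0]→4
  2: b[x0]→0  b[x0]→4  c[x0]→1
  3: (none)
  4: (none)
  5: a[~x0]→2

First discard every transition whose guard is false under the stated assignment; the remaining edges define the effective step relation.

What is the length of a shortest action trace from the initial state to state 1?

Answer: 2

Analysis:
Layered search for 1:
  depth 0: {0}
  depth 1: {2}
  depth 2: {1,4}
depth(1)=2, e.g. a·c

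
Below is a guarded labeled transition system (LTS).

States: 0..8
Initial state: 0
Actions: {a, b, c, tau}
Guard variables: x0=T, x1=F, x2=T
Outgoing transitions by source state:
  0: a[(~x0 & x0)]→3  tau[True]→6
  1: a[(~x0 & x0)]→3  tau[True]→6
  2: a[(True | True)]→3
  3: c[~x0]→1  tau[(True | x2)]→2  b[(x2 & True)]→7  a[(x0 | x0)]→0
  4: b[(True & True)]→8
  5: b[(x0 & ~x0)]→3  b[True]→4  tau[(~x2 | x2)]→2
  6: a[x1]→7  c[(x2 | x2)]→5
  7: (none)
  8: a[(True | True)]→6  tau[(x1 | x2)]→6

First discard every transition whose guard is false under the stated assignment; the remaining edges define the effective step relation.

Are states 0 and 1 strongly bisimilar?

Refine partition for ~:
  round 0: {{0,1,2,3,4,5,6,7,8}}
  round 1: {{0,1},{2},{3},{4},{5},{6},{7},{8}}
8 equivalence class(es) (converged in 2)
class of 0: {0,1}; class of 1: {0,1}

Answer: BISIMILAR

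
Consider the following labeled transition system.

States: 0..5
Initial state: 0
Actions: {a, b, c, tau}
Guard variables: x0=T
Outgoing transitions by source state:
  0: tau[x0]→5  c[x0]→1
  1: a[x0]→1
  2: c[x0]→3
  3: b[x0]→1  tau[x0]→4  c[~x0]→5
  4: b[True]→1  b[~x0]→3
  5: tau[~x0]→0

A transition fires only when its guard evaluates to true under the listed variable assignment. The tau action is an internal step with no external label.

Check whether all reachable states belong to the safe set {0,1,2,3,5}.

Answer: INVARIANT HOLDS

Trace:
Safe = {0,1,2,3,5}
Reachable = {0,1,5}
  0: ✓
  1: ✓
  5: ✓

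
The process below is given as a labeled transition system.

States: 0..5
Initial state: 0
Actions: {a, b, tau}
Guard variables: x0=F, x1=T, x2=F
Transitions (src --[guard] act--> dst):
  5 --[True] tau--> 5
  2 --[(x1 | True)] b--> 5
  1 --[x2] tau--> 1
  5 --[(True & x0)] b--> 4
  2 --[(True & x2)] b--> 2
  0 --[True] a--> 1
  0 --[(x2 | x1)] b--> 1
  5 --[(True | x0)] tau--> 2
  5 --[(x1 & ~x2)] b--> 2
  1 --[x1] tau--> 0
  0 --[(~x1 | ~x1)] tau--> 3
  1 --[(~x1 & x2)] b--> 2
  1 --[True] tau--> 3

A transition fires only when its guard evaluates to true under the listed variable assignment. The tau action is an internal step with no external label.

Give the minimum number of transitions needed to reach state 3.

Layered search for 3:
  depth 0: {0}
  depth 1: {1}
  depth 2: {3}
3 enters at depth 2; path a·tau

Answer: 2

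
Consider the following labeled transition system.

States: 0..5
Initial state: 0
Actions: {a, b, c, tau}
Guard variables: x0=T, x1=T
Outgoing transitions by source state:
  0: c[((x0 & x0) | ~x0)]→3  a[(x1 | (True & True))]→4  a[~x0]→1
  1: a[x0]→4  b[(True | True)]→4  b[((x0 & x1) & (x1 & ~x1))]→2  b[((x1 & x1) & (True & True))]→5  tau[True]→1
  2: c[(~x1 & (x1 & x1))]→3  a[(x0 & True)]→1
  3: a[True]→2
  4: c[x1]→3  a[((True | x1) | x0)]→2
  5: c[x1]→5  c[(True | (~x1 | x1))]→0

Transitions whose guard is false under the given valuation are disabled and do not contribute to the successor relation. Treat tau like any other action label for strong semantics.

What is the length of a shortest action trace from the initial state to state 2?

Layered search for 2:
  Layer 0: {0}
  Layer 1: {3,4}
  Layer 2: {2}
2 enters at depth 2; path a·a

Answer: 2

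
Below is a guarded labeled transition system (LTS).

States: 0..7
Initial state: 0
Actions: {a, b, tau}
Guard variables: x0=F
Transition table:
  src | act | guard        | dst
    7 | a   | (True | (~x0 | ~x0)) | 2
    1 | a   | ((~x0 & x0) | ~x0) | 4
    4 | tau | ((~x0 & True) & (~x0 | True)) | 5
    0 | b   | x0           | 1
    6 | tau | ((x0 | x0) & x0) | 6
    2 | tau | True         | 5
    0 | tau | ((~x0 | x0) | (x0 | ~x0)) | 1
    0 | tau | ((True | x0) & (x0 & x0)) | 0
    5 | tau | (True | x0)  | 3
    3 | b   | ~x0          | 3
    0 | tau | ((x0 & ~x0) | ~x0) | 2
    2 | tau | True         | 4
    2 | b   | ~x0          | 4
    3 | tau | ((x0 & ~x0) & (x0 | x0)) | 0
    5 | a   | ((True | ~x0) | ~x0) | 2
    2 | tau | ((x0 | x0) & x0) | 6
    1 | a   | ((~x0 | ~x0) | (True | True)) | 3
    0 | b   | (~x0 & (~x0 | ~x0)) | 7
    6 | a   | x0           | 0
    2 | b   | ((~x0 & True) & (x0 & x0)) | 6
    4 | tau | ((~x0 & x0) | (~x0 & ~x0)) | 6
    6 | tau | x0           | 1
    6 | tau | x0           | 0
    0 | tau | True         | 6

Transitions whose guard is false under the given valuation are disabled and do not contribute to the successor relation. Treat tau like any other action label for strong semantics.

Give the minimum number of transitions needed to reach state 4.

Answer: 2

Analysis:
Layered search for 4:
  L0 = {0}
  L1 = {1,2,6,7}
  L2 = {3,4,5}
4 enters at depth 2; path tau·a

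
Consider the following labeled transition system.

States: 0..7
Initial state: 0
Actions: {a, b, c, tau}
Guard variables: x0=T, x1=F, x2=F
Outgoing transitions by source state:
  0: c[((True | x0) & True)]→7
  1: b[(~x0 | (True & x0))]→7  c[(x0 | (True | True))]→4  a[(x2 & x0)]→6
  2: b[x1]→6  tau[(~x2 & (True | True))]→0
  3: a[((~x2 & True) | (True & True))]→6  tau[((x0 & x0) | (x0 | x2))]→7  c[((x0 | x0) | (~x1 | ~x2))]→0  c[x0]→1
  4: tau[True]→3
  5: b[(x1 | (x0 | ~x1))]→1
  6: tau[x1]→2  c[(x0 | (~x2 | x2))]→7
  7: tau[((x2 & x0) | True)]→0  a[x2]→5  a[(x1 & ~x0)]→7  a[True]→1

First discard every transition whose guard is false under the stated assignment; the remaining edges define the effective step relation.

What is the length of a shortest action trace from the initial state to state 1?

Answer: 2

Working:
Layered search for 1:
  L0 = {0}
  L1 = {7}
  L2 = {1}
1 enters at depth 2; path c·a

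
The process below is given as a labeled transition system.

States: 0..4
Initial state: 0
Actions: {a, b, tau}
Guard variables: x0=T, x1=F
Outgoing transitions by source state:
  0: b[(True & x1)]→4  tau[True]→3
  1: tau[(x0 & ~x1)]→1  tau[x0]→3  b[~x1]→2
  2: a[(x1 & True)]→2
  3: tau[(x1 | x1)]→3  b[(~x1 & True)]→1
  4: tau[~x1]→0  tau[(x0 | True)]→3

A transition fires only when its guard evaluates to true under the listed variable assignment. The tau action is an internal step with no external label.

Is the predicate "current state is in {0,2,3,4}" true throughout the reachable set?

Answer: INVARIANT VIOLATED at state 1

Trace:
Allowed set {0,2,3,4}
R = {0,1,2,3}
  0: ok
  1: VIOLATES
  2: ok
  3: ok
counterexample path to 1: tau·b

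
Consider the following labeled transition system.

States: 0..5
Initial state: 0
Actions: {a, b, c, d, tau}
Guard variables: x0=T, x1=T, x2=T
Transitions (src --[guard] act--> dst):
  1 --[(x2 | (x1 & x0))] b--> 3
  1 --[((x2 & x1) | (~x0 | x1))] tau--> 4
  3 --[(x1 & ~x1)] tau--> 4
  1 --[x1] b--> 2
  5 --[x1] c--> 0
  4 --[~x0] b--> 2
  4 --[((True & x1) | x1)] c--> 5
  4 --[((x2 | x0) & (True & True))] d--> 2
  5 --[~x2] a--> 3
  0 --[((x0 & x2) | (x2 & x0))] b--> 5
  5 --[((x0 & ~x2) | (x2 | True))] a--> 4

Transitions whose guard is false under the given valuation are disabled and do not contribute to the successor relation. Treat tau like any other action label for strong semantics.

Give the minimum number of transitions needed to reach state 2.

BFS to 2:
  Layer 0: {0}
  Layer 1: {5}
  Layer 2: {4}
  Layer 3: {2}
2 enters at depth 3; path b·a·d

Answer: 3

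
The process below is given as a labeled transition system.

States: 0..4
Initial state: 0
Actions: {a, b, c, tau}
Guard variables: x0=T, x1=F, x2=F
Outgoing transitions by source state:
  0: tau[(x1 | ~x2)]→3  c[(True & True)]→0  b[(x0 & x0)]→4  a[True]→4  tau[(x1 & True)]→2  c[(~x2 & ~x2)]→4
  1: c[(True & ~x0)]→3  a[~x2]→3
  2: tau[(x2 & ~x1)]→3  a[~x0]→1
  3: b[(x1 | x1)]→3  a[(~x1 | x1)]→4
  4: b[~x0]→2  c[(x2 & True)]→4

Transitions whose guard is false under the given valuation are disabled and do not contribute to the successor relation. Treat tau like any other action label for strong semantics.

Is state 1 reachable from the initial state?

Answer: UNREACHABLE

Analysis:
7 transition(s) survive guard evaluation.
depth 0: {0}
depth 1: {3,4}  now seen {0,3,4}
Reachable = {0,3,4}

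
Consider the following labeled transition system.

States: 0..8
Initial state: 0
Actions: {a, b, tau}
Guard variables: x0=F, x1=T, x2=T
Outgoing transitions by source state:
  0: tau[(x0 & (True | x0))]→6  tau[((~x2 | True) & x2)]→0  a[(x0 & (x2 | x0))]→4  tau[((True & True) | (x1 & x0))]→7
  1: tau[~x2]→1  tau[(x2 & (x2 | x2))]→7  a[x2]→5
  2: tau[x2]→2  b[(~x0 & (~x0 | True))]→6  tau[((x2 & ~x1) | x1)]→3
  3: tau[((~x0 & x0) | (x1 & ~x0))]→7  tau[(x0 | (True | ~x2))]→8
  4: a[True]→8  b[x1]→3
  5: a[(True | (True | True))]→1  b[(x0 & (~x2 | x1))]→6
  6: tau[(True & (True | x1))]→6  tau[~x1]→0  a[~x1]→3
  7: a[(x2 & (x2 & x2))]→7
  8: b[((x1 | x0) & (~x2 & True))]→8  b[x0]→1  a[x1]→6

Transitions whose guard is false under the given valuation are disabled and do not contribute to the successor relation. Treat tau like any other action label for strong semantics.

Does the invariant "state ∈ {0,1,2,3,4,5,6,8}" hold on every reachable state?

Answer: INVARIANT VIOLATED at state 7

Trace:
Safe = {0,1,2,3,4,5,6,8}
Reachable = {0,7}
  0: ✓
  7: outside
witness against invariant: tau → 7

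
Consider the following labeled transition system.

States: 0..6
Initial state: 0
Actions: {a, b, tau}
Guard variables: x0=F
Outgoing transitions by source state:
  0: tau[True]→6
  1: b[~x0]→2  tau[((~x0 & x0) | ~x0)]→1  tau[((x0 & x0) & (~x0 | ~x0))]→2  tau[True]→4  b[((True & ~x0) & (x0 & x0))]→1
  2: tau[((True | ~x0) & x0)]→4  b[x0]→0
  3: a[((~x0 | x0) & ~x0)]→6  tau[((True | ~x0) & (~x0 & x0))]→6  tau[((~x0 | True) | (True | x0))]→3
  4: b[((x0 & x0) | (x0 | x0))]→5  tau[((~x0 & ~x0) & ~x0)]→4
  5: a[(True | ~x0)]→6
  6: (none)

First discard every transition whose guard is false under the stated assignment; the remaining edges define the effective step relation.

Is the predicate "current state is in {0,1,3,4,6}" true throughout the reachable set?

Safe = {0,1,3,4,6}
Reach set: {0,6}
  0: safe
  6: safe

Answer: INVARIANT HOLDS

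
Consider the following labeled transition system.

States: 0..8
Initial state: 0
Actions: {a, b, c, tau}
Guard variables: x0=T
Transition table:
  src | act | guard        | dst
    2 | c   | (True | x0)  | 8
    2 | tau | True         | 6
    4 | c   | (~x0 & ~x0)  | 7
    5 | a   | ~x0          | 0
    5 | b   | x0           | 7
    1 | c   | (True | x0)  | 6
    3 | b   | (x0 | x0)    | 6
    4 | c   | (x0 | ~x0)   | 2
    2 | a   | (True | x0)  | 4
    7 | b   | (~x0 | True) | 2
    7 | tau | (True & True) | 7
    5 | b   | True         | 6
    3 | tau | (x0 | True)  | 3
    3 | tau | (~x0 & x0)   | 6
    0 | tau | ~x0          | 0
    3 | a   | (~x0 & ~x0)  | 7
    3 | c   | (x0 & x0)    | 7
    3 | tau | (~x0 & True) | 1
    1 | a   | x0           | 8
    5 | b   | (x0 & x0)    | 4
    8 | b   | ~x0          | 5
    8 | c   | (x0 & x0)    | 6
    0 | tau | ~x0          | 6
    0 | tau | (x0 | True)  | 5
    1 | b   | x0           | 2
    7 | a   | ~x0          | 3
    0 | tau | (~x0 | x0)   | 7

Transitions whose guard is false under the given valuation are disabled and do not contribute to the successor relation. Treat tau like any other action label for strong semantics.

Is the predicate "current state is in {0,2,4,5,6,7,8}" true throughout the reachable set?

Inv-set: {0,2,4,5,6,7,8}
R = {0,2,4,5,6,7,8}
  0: ✓
  2: ✓
  4: ✓
  5: ✓
  6: ✓
  7: ✓
  8: ✓

Answer: INVARIANT HOLDS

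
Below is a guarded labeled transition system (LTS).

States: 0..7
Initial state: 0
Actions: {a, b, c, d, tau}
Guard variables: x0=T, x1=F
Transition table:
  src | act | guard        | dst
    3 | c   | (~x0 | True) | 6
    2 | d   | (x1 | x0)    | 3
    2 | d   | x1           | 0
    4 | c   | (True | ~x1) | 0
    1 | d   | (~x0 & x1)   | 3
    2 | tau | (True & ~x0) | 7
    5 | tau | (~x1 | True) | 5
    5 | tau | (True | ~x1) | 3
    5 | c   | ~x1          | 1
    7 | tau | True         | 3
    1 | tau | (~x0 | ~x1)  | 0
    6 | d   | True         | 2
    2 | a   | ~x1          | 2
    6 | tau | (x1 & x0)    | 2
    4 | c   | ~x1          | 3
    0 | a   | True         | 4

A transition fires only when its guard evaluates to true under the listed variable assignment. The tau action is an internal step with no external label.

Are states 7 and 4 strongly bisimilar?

Answer: NOT BISIMILAR

Analysis:
Refine partition for ~:
  π0 = {{0,1,2,3,4,5,6,7}}
  π1 = {{0},{1,7},{2},{3,4},{5},{6}}
  π2 = {{0},{1},{2},{3},{4},{5},{6},{7}}
stable after 3 split(s): 8 block(s)
7∈{7}, 4∈{4}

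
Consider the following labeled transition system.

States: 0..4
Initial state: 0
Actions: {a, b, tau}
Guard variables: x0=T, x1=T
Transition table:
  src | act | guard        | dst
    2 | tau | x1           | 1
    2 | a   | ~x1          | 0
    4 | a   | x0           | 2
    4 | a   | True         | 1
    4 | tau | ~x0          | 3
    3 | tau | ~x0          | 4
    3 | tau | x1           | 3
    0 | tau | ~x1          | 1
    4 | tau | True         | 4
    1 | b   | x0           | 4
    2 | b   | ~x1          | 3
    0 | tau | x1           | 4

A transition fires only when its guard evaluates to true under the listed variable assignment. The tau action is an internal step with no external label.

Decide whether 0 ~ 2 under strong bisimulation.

Answer: NOT BISIMILAR

Analysis:
Compute ~ classes (split until stable):
  π0 = {{0,1,2,3,4}}
  π1 = {{0,2,3},{1},{4}}
  π2 = {{0},{1},{2},{3},{4}}
stable after 3 split(s): 5 block(s)
0∈{0}, 2∈{2}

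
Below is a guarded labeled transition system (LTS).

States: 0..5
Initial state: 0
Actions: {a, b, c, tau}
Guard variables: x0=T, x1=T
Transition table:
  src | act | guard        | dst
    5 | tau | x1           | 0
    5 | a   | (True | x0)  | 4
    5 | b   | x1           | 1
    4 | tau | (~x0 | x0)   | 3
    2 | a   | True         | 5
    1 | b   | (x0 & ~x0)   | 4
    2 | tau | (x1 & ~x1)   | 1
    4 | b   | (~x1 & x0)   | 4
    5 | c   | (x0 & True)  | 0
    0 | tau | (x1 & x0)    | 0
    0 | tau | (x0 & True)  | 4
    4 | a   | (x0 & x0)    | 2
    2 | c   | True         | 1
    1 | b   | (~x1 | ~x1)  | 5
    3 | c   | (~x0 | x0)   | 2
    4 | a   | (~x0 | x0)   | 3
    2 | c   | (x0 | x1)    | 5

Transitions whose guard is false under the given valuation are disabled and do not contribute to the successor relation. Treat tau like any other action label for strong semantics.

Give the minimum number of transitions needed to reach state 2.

Answer: 2

Working:
BFS to 2:
  depth 0: {0}
  depth 1: {4}
  depth 2: {2,3}
depth(2)=2, e.g. tau·a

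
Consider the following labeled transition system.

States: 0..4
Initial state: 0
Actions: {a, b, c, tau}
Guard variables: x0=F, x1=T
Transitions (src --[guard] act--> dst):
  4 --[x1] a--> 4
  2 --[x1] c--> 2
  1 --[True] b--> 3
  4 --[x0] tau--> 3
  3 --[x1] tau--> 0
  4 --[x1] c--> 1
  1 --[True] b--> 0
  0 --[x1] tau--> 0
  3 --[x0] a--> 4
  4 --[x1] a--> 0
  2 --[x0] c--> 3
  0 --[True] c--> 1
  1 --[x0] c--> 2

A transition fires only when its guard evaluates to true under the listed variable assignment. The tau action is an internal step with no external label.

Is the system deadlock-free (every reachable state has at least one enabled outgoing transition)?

Reach set: {0,1,3}
  0: c→1  tau→0  [2 exit(s)]
  1: b→0  b→3  [2 exit(s)]
  3: tau→0  [1 exit(s)]

Answer: DEADLOCK-FREE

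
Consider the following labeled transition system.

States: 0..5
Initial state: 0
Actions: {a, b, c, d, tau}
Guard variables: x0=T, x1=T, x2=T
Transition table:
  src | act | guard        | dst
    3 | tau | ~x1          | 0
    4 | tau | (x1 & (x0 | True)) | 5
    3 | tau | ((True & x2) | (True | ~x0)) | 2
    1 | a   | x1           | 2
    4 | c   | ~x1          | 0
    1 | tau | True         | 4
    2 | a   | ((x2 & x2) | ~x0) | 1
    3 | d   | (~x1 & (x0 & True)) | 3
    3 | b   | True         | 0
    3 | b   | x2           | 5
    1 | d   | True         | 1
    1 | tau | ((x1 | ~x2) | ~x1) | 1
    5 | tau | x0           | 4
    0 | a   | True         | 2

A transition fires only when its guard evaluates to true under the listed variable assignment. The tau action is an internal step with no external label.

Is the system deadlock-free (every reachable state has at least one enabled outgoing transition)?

Reachable = {0,1,2,4,5}
  0: a→2  [1 out]
  1: a→2  d→1  tau→1  tau→4  [4 out]
  2: a→1  [1 out]
  4: tau→5  [1 out]
  5: tau→4  [1 out]

Answer: DEADLOCK-FREE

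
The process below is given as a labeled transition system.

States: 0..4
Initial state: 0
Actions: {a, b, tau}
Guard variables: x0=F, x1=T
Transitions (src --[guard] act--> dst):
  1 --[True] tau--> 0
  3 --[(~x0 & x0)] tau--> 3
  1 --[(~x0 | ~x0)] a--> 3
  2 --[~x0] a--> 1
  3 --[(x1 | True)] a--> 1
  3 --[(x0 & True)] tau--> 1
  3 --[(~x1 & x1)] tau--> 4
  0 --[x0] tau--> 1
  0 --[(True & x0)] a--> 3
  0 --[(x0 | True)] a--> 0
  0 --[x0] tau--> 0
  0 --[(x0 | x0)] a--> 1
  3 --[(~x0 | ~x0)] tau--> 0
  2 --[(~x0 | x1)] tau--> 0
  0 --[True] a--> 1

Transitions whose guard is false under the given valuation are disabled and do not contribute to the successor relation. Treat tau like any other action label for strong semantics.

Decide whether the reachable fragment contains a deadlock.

Answer: DEADLOCK-FREE

Working:
Reach set: {0,1,3}
  0: a→0  a→1  [2 exit(s)]
  1: a→3  tau→0  [2 exit(s)]
  3: a→1  tau→0  [2 exit(s)]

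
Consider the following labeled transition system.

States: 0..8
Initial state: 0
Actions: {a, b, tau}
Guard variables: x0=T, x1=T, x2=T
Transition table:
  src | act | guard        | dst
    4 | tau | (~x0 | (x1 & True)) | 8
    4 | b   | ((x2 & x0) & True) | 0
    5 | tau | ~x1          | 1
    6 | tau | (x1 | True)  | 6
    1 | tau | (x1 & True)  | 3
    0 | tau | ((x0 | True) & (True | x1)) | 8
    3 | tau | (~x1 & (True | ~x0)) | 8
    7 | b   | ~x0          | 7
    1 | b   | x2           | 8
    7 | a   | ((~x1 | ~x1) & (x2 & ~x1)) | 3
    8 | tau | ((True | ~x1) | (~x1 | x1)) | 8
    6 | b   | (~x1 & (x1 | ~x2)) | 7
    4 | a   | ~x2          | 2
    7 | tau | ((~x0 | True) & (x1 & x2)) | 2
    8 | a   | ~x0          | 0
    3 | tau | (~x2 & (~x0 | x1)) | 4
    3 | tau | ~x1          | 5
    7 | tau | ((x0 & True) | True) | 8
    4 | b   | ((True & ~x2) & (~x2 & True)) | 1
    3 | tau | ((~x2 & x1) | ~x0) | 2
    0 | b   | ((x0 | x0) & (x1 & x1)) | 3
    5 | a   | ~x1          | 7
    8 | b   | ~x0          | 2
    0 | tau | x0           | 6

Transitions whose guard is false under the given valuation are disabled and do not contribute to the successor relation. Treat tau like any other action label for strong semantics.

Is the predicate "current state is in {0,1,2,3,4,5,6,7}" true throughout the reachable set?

Inv-set: {0,1,2,3,4,5,6,7}
R = {0,3,6,8}
  0: safe
  3: safe
  6: safe
  8: ✗ unsafe
witness against invariant: tau → 8

Answer: INVARIANT VIOLATED at state 8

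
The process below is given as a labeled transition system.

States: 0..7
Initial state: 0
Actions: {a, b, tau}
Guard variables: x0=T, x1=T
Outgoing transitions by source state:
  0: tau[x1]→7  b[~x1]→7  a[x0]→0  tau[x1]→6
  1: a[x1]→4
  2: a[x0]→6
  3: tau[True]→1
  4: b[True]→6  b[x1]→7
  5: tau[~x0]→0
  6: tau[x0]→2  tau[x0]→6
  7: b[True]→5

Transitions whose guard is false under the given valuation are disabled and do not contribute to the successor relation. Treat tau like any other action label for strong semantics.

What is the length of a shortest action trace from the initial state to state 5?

Breadth-first toward 5:
  depth 0: {0}
  depth 1: {6,7}
  depth 2: {2,5}
5 enters at depth 2; path tau·b

Answer: 2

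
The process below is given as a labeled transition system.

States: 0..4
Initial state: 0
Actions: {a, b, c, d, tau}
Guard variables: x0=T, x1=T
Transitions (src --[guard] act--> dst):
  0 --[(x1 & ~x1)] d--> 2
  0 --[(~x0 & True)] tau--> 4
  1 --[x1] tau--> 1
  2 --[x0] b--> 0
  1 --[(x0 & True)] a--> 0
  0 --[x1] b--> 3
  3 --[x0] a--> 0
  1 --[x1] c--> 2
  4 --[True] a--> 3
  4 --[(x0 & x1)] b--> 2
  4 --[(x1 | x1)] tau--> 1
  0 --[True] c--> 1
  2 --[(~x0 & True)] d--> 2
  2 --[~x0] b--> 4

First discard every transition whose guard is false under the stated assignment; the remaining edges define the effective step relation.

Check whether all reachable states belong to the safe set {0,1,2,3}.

Answer: INVARIANT HOLDS

Trace:
Allowed set {0,1,2,3}
R = {0,1,2,3}
  0: ok
  1: ok
  2: ok
  3: ok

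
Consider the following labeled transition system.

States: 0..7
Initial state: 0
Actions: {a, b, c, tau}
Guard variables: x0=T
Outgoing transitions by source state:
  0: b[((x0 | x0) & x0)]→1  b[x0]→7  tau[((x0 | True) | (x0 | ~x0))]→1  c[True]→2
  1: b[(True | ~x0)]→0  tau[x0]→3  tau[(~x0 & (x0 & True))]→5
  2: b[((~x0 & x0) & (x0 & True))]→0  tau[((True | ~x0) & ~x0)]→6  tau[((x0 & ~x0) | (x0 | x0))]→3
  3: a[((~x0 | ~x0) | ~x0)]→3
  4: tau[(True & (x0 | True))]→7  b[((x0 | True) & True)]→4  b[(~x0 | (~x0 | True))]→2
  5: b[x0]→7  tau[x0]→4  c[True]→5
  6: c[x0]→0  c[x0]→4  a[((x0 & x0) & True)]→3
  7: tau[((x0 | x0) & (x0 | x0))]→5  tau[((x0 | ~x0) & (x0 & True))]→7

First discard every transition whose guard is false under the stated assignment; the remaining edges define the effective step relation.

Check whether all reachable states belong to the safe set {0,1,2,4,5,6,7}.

Allowed set {0,1,2,4,5,6,7}
Reach set: {0,1,2,3,4,5,7}
  0: safe
  1: safe
  2: safe
  3: ✗ unsafe
  4: safe
  5: safe
  7: safe
witness against invariant: b·tau → 3

Answer: INVARIANT VIOLATED at state 3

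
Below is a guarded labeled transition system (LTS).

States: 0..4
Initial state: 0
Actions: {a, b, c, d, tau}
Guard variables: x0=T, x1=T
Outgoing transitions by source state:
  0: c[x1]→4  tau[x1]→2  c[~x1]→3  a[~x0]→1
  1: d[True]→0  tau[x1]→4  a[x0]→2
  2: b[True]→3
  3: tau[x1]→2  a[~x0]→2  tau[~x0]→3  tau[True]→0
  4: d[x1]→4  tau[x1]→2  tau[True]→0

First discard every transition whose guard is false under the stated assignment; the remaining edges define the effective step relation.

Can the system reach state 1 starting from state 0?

Guard filter leaves 11 enabled edge(s).
L0 = {0}
L1 = {2,4}  now seen {0,2,4}
L2 = {3}  now seen {0,2,3,4}
R = {0,2,3,4}

Answer: UNREACHABLE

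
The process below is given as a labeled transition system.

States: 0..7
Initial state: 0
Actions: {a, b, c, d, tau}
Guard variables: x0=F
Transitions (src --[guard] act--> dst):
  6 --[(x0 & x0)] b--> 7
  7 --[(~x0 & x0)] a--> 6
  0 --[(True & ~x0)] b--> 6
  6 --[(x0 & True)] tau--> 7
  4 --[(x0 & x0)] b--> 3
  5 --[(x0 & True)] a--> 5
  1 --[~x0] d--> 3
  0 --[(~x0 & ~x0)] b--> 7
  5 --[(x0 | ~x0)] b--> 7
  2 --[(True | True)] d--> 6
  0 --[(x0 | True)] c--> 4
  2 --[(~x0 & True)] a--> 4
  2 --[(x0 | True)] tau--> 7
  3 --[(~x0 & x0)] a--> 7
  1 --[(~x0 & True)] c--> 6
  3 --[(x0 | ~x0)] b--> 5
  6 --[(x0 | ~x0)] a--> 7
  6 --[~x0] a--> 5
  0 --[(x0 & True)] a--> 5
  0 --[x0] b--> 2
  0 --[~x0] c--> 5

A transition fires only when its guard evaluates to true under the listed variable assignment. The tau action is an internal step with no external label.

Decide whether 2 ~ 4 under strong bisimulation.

Compute ~ classes (split until stable):
  π0 = {{0,1,2,3,4,5,6,7}}
  π1 = {{0},{1},{2},{3,5},{4,7},{6}}
  π2 = {{0},{1},{2},{3},{4,7},{5},{6}}
7 equivalence class(es) (converged in 3)
[2]={2}  [4]={4,7}

Answer: NOT BISIMILAR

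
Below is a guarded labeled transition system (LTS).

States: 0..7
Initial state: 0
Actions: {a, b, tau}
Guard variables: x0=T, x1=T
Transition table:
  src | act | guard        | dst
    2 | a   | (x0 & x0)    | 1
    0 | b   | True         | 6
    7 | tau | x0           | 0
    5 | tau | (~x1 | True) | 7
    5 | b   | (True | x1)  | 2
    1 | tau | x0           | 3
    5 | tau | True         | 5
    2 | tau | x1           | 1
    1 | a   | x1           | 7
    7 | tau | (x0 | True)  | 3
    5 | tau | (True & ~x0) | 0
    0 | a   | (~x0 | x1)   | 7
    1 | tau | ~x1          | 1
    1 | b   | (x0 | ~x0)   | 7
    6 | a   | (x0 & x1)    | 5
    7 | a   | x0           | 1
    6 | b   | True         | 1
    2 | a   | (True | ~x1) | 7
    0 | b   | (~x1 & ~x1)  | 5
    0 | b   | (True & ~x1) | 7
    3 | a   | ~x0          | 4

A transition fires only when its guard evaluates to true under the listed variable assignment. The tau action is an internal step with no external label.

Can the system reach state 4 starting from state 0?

Answer: UNREACHABLE

Analysis:
16 transition(s) survive guard evaluation.
L0 = {0}
L1 = {6,7}  cumulative {0,6,7}
L2 = {1,3,5}  cumulative {0,1,3,5,6,7}
L3 = {2}  cumulative {0,1,2,3,5,6,7}
Reach set: {0,1,2,3,5,6,7}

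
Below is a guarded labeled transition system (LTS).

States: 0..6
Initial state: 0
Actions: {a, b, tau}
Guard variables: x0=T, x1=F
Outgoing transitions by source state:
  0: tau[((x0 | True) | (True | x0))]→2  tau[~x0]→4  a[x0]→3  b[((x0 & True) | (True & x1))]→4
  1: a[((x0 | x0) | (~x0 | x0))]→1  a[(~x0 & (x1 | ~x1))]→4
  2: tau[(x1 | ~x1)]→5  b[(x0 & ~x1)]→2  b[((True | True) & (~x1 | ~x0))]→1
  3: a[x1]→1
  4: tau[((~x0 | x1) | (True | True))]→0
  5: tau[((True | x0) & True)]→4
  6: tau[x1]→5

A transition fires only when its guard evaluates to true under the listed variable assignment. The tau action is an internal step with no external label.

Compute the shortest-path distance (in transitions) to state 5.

Answer: 2

Analysis:
Breadth-first toward 5:
  L0 = {0}
  L1 = {2,3,4}
  L2 = {1,5}
depth(5)=2, e.g. tau·tau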